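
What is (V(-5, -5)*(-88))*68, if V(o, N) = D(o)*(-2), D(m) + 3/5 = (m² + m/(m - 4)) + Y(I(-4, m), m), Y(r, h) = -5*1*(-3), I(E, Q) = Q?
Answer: 21518464/45 ≈ 4.7819e+5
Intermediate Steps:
Y(r, h) = 15 (Y(r, h) = -5*(-3) = 15)
D(m) = 72/5 + m² + m/(-4 + m) (D(m) = -⅗ + ((m² + m/(m - 4)) + 15) = -⅗ + ((m² + m/(-4 + m)) + 15) = -⅗ + (15 + m² + m/(-4 + m)) = 72/5 + m² + m/(-4 + m))
V(o, N) = -2*(-288 - 20*o² + 5*o³ + 77*o)/(5*(-4 + o)) (V(o, N) = ((-288 - 20*o² + 5*o³ + 77*o)/(5*(-4 + o)))*(-2) = -2*(-288 - 20*o² + 5*o³ + 77*o)/(5*(-4 + o)))
(V(-5, -5)*(-88))*68 = ((2*(288 - 77*(-5) - 5*(-5)³ + 20*(-5)²)/(5*(-4 - 5)))*(-88))*68 = (((⅖)*(288 + 385 - 5*(-125) + 20*25)/(-9))*(-88))*68 = (((⅖)*(-⅑)*(288 + 385 + 625 + 500))*(-88))*68 = (((⅖)*(-⅑)*1798)*(-88))*68 = -3596/45*(-88)*68 = (316448/45)*68 = 21518464/45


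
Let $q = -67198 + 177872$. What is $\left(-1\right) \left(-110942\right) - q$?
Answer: $268$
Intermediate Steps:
$q = 110674$
$\left(-1\right) \left(-110942\right) - q = \left(-1\right) \left(-110942\right) - 110674 = 110942 - 110674 = 268$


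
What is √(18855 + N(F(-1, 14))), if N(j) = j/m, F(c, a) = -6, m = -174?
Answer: 2*√3964271/29 ≈ 137.31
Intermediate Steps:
N(j) = -j/174 (N(j) = j/(-174) = j*(-1/174) = -j/174)
√(18855 + N(F(-1, 14))) = √(18855 - 1/174*(-6)) = √(18855 + 1/29) = √(546796/29) = 2*√3964271/29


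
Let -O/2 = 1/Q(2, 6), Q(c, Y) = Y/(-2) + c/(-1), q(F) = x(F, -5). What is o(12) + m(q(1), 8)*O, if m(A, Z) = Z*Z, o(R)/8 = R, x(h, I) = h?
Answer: 608/5 ≈ 121.60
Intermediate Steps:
o(R) = 8*R
q(F) = F
Q(c, Y) = -c - Y/2 (Q(c, Y) = Y*(-1/2) + c*(-1) = -Y/2 - c = -c - Y/2)
O = 2/5 (O = -2/(-1*2 - 1/2*6) = -2/(-2 - 3) = -2/(-5) = -2*(-1/5) = 2/5 ≈ 0.40000)
m(A, Z) = Z**2
o(12) + m(q(1), 8)*O = 8*12 + 8**2*(2/5) = 96 + 64*(2/5) = 96 + 128/5 = 608/5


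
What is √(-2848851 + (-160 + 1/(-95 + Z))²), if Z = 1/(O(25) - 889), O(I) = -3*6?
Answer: I*√20961426646414067/86166 ≈ 1680.3*I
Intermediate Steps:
O(I) = -18
Z = -1/907 (Z = 1/(-18 - 889) = 1/(-907) = -1/907 ≈ -0.0011025)
√(-2848851 + (-160 + 1/(-95 + Z))²) = √(-2848851 + (-160 + 1/(-95 - 1/907))²) = √(-2848851 + (-160 + 1/(-86166/907))²) = √(-2848851 + (-160 - 907/86166)²) = √(-2848851 + (-13787467/86166)²) = √(-2848851 + 190094246276089/7424579556) = √(-20961426646414067/7424579556) = I*√20961426646414067/86166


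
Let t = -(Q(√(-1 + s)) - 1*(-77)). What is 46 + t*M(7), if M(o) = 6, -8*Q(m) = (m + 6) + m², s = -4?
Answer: -1661/4 + 3*I*√5/4 ≈ -415.25 + 1.6771*I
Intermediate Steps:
Q(m) = -¾ - m/8 - m²/8 (Q(m) = -((m + 6) + m²)/8 = -((6 + m) + m²)/8 = -(6 + m + m²)/8 = -¾ - m/8 - m²/8)
t = -615/8 + I*√5/8 (t = -((-¾ - √(-1 - 4)/8 - (√(-1 - 4))²/8) - 1*(-77)) = -((-¾ - I*√5/8 - (√(-5))²/8) + 77) = -((-¾ - I*√5/8 - (I*√5)²/8) + 77) = -((-¾ - I*√5/8 - ⅛*(-5)) + 77) = -((-¾ - I*√5/8 + 5/8) + 77) = -((-⅛ - I*√5/8) + 77) = -(615/8 - I*√5/8) = -615/8 + I*√5/8 ≈ -76.875 + 0.27951*I)
46 + t*M(7) = 46 + (-615/8 + I*√5/8)*6 = 46 + (-1845/4 + 3*I*√5/4) = -1661/4 + 3*I*√5/4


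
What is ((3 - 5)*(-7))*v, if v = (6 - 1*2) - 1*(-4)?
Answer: 112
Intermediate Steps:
v = 8 (v = (6 - 2) + 4 = 4 + 4 = 8)
((3 - 5)*(-7))*v = ((3 - 5)*(-7))*8 = -2*(-7)*8 = 14*8 = 112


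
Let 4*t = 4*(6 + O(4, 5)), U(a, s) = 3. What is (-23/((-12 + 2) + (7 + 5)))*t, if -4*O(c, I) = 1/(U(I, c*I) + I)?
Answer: -4393/64 ≈ -68.641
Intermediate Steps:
O(c, I) = -1/(4*(3 + I))
t = 191/32 (t = (4*(6 - 1/(12 + 4*5)))/4 = (4*(6 - 1/(12 + 20)))/4 = (4*(6 - 1/32))/4 = (4*(191/32))/4 = (¼)*(191/8) = 191/32 ≈ 5.9688)
(-23/((-12 + 2) + (7 + 5)))*t = -23/((-12 + 2) + (7 + 5))*(191/32) = -23/(-10 + 12)*(191/32) = -23/2*(191/32) = -23*½*(191/32) = -23/2*191/32 = -4393/64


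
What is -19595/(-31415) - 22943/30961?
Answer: -22814710/194527963 ≈ -0.11728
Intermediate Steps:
-19595/(-31415) - 22943/30961 = -19595*(-1/31415) - 22943*1/30961 = 3919/6283 - 22943/30961 = -22814710/194527963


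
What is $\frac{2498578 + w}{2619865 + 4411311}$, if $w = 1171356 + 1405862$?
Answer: $\frac{1268949}{1757794} \approx 0.7219$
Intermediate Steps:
$w = 2577218$
$\frac{2498578 + w}{2619865 + 4411311} = \frac{2498578 + 2577218}{2619865 + 4411311} = \frac{5075796}{7031176} = 5075796 \cdot \frac{1}{7031176} = \frac{1268949}{1757794}$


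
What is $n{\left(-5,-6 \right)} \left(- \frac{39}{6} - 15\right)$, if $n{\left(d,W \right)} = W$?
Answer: $129$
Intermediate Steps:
$n{\left(-5,-6 \right)} \left(- \frac{39}{6} - 15\right) = - 6 \left(- \frac{39}{6} - 15\right) = - 6 \left(\left(-39\right) \frac{1}{6} - 15\right) = - 6 \left(- \frac{13}{2} - 15\right) = \left(-6\right) \left(- \frac{43}{2}\right) = 129$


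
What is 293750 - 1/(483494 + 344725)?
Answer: 243289331249/828219 ≈ 2.9375e+5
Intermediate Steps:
293750 - 1/(483494 + 344725) = 293750 - 1/828219 = 243289331249/828219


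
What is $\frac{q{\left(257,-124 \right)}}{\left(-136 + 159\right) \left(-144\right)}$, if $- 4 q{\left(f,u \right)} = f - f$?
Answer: $0$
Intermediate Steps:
$q{\left(f,u \right)} = 0$ ($q{\left(f,u \right)} = - \frac{f - f}{4} = \left(- \frac{1}{4}\right) 0 = 0$)
$\frac{q{\left(257,-124 \right)}}{\left(-136 + 159\right) \left(-144\right)} = \frac{0}{\left(-136 + 159\right) \left(-144\right)} = \frac{0}{23 \left(-144\right)} = \frac{0}{-3312} = 0 \left(- \frac{1}{3312}\right) = 0$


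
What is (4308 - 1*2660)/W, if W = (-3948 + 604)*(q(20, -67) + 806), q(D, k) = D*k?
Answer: 103/111606 ≈ 0.00092289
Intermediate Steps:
W = 1785696 (W = (-3948 + 604)*(20*(-67) + 806) = -3344*(-1340 + 806) = -3344*(-534) = 1785696)
(4308 - 1*2660)/W = (4308 - 1*2660)/1785696 = (4308 - 2660)*(1/1785696) = 1648*(1/1785696) = 103/111606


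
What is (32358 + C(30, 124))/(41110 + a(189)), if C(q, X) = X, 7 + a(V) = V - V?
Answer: 32482/41103 ≈ 0.79026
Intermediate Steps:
a(V) = -7 (a(V) = -7 + (V - V) = -7 + 0 = -7)
(32358 + C(30, 124))/(41110 + a(189)) = (32358 + 124)/(41110 - 7) = 32482/41103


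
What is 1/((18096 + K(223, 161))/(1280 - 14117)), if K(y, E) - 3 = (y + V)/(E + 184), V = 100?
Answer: -4428765/6244478 ≈ -0.70923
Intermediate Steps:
K(y, E) = 3 + (100 + y)/(184 + E) (K(y, E) = 3 + (y + 100)/(E + 184) = 3 + (100 + y)/(184 + E))
1/((18096 + K(223, 161))/(1280 - 14117)) = 1/((18096 + (652 + 223 + 3*161)/(184 + 161))/(1280 - 14117)) = 1/((18096 + (652 + 223 + 483)/345)/(-12837)) = 1/((18096 + (1/345)*1358)*(-1/12837)) = 1/((18096 + 1358/345)*(-1/12837)) = 1/((6244478/345)*(-1/12837)) = 1/(-6244478/4428765) = -4428765/6244478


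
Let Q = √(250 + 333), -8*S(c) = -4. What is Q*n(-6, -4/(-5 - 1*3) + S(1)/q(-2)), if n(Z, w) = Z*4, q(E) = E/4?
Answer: -24*√583 ≈ -579.49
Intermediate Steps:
q(E) = E/4 (q(E) = E*(¼) = E/4)
S(c) = ½ (S(c) = -⅛*(-4) = ½)
n(Z, w) = 4*Z
Q = √583 ≈ 24.145
Q*n(-6, -4/(-5 - 1*3) + S(1)/q(-2)) = √583*(4*(-6)) = √583*(-24) = -24*√583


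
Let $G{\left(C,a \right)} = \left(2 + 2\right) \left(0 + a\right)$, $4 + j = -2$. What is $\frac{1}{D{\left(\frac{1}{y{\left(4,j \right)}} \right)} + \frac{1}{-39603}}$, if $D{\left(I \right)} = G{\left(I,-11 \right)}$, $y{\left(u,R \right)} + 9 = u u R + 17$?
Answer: $- \frac{39603}{1742533} \approx -0.022727$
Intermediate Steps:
$j = -6$ ($j = -4 - 2 = -6$)
$y{\left(u,R \right)} = 8 + R u^{2}$ ($y{\left(u,R \right)} = -9 + \left(u u R + 17\right) = -9 + \left(u^{2} R + 17\right) = -9 + \left(R u^{2} + 17\right) = -9 + \left(17 + R u^{2}\right) = 8 + R u^{2}$)
$G{\left(C,a \right)} = 4 a$
$D{\left(I \right)} = -44$ ($D{\left(I \right)} = 4 \left(-11\right) = -44$)
$\frac{1}{D{\left(\frac{1}{y{\left(4,j \right)}} \right)} + \frac{1}{-39603}} = \frac{1}{-44 + \frac{1}{-39603}} = \frac{1}{-44 - \frac{1}{39603}} = \frac{1}{- \frac{1742533}{39603}} = - \frac{39603}{1742533}$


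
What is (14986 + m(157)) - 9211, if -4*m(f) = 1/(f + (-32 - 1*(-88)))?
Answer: 4920299/852 ≈ 5775.0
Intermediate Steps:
m(f) = -1/(4*(56 + f)) (m(f) = -1/(4*(f + (-32 - 1*(-88)))) = -1/(4*(f + (-32 + 88))) = -1/(4*(f + 56)) = -1/(4*(56 + f)))
(14986 + m(157)) - 9211 = (14986 - 1/(224 + 4*157)) - 9211 = (14986 - 1/(224 + 628)) - 9211 = (14986 - 1/852) - 9211 = 12768071/852 - 9211 = 4920299/852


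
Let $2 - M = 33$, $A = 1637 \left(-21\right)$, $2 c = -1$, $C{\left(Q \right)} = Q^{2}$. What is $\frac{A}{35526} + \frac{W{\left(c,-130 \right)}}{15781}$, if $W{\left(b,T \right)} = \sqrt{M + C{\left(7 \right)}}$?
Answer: $- \frac{11459}{11842} + \frac{3 \sqrt{2}}{15781} \approx -0.96739$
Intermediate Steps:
$c = - \frac{1}{2}$ ($c = \frac{1}{2} \left(-1\right) = - \frac{1}{2} \approx -0.5$)
$A = -34377$
$M = -31$ ($M = 2 - 33 = -31$)
$W{\left(b,T \right)} = 3 \sqrt{2}$ ($W{\left(b,T \right)} = \sqrt{-31 + 7^{2}} = \sqrt{-31 + 49} = \sqrt{18} = 3 \sqrt{2}$)
$\frac{A}{35526} + \frac{W{\left(c,-130 \right)}}{15781} = - \frac{34377}{35526} + \frac{3 \sqrt{2}}{15781} = \left(-34377\right) \frac{1}{35526} + 3 \sqrt{2} \cdot \frac{1}{15781} = - \frac{11459}{11842} + \frac{3 \sqrt{2}}{15781}$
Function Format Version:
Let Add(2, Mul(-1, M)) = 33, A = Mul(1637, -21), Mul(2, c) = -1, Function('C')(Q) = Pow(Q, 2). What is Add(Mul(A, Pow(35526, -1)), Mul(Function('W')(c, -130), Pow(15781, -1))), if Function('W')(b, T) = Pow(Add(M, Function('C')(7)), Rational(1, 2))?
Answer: Add(Rational(-11459, 11842), Mul(Rational(3, 15781), Pow(2, Rational(1, 2)))) ≈ -0.96739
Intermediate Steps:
c = Rational(-1, 2) (c = Mul(Rational(1, 2), -1) = Rational(-1, 2) ≈ -0.50000)
A = -34377
M = -31 (M = Add(2, Mul(-1, 33)) = Add(2, -33) = -31)
Function('W')(b, T) = Mul(3, Pow(2, Rational(1, 2))) (Function('W')(b, T) = Pow(Add(-31, Pow(7, 2)), Rational(1, 2)) = Pow(Add(-31, 49), Rational(1, 2)) = Pow(18, Rational(1, 2)) = Mul(3, Pow(2, Rational(1, 2))))
Add(Mul(A, Pow(35526, -1)), Mul(Function('W')(c, -130), Pow(15781, -1))) = Add(Mul(-34377, Pow(35526, -1)), Mul(Mul(3, Pow(2, Rational(1, 2))), Pow(15781, -1))) = Add(Mul(-34377, Rational(1, 35526)), Mul(Mul(3, Pow(2, Rational(1, 2))), Rational(1, 15781))) = Add(Rational(-11459, 11842), Mul(Rational(3, 15781), Pow(2, Rational(1, 2))))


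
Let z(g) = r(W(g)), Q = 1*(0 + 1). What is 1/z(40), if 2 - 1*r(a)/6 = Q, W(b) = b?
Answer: ⅙ ≈ 0.16667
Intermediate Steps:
Q = 1 (Q = 1*1 = 1)
r(a) = 6 (r(a) = 12 - 6*1 = 12 - 6 = 6)
z(g) = 6
1/z(40) = 1/6 = ⅙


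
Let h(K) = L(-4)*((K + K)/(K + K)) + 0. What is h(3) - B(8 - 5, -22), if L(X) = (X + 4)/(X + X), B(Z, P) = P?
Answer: 22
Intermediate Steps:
L(X) = (4 + X)/(2*X) (L(X) = (4 + X)/((2*X)) = (4 + X)*(1/(2*X)) = (4 + X)/(2*X))
h(K) = 0 (h(K) = ((1/2)*(4 - 4)/(-4))*((K + K)/(K + K)) + 0 = ((1/2)*(-1/4)*0)*((2*K)/((2*K))) + 0 = 0*((2*K)*(1/(2*K))) + 0 = 0*1 + 0 = 0 + 0 = 0)
h(3) - B(8 - 5, -22) = 0 - 1*(-22) = 0 + 22 = 22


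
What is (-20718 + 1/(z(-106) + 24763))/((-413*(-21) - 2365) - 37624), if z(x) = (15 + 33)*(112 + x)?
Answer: 519006617/784497116 ≈ 0.66158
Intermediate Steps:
z(x) = 5376 + 48*x (z(x) = 48*(112 + x) = 5376 + 48*x)
(-20718 + 1/(z(-106) + 24763))/((-413*(-21) - 2365) - 37624) = (-20718 + 1/((5376 + 48*(-106)) + 24763))/((-413*(-21) - 2365) - 37624) = (-20718 + 1/((5376 - 5088) + 24763))/((8673 - 2365) - 37624) = (-20718 + 1/(288 + 24763))/(6308 - 37624) = (-20718 + 1/25051)/(-31316) = (-20718 + 1/25051)*(-1/31316) = -519006617/25051*(-1/31316) = 519006617/784497116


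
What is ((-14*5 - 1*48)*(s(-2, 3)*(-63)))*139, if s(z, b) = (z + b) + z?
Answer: -1033326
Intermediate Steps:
s(z, b) = b + 2*z (s(z, b) = (b + z) + z = b + 2*z)
((-14*5 - 1*48)*(s(-2, 3)*(-63)))*139 = ((-14*5 - 1*48)*((3 + 2*(-2))*(-63)))*139 = ((-70 - 48)*((3 - 4)*(-63)))*139 = -(-118)*(-63)*139 = -118*63*139 = -7434*139 = -1033326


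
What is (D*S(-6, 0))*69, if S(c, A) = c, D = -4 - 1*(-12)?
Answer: -3312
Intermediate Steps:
D = 8 (D = -4 + 12 = 8)
(D*S(-6, 0))*69 = (8*(-6))*69 = -48*69 = -3312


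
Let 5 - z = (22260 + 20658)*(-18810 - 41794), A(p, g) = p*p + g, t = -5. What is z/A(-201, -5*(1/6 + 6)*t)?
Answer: 15606014862/243331 ≈ 64135.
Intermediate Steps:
A(p, g) = g + p**2 (A(p, g) = p**2 + g = g + p**2)
z = 2601002477 (z = 5 - (22260 + 20658)*(-18810 - 41794) = 5 - 42918*(-60604) = 5 - 1*(-2601002472) = 5 + 2601002472 = 2601002477)
z/A(-201, -5*(1/6 + 6)*t) = 2601002477/(-5*(1/6 + 6)*(-5) + (-201)**2) = 2601002477/(-5*(1/6 + 6)*(-5) + 40401) = 2601002477/(-185*(-5)/6 + 40401) = 2601002477/(-5*(-185/6) + 40401) = 2601002477/(925/6 + 40401) = 2601002477/(243331/6) = 2601002477*(6/243331) = 15606014862/243331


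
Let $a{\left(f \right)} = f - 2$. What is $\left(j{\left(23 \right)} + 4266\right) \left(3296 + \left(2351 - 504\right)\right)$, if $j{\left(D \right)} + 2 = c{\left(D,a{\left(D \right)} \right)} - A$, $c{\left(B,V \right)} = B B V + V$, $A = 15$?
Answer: $79094197$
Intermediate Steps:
$a{\left(f \right)} = -2 + f$
$c{\left(B,V \right)} = V + V B^{2}$ ($c{\left(B,V \right)} = B^{2} V + V = V B^{2} + V = V + V B^{2}$)
$j{\left(D \right)} = -17 + \left(1 + D^{2}\right) \left(-2 + D\right)$ ($j{\left(D \right)} = -2 + \left(\left(-2 + D\right) \left(1 + D^{2}\right) - 15\right) = -2 + \left(\left(1 + D^{2}\right) \left(-2 + D\right) - 15\right) = -2 + \left(-15 + \left(1 + D^{2}\right) \left(-2 + D\right)\right) = -17 + \left(1 + D^{2}\right) \left(-2 + D\right)$)
$\left(j{\left(23 \right)} + 4266\right) \left(3296 + \left(2351 - 504\right)\right) = \left(\left(-17 + \left(1 + 23^{2}\right) \left(-2 + 23\right)\right) + 4266\right) \left(3296 + \left(2351 - 504\right)\right) = \left(\left(-17 + \left(1 + 529\right) 21\right) + 4266\right) \left(3296 + 1847\right) = \left(\left(-17 + 530 \cdot 21\right) + 4266\right) 5143 = \left(\left(-17 + 11130\right) + 4266\right) 5143 = \left(11113 + 4266\right) 5143 = 15379 \cdot 5143 = 79094197$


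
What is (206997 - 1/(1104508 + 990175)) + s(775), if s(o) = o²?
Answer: 1691712073825/2094683 ≈ 8.0762e+5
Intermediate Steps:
(206997 - 1/(1104508 + 990175)) + s(775) = (206997 - 1/(1104508 + 990175)) + 775² = (206997 - 1/2094683) + 600625 = 433593096950/2094683 + 600625 = 1691712073825/2094683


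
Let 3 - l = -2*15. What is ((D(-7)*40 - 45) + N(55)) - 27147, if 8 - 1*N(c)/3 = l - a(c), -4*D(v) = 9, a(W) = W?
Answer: -27192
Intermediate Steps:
l = 33 (l = 3 - (-2)*15 = 3 - 1*(-30) = 3 + 30 = 33)
D(v) = -9/4 (D(v) = -¼*9 = -9/4)
N(c) = -75 + 3*c (N(c) = 24 - 3*(33 - c) = 24 + (-99 + 3*c) = -75 + 3*c)
((D(-7)*40 - 45) + N(55)) - 27147 = ((-9/4*40 - 45) + (-75 + 3*55)) - 27147 = ((-90 - 45) + (-75 + 165)) - 27147 = (-135 + 90) - 27147 = -45 - 27147 = -27192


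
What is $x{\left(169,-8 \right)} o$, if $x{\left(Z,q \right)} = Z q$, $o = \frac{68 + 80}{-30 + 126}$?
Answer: $- \frac{6253}{3} \approx -2084.3$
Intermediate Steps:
$o = \frac{37}{24}$ ($o = \frac{148}{96} = 148 \cdot \frac{1}{96} = \frac{37}{24} \approx 1.5417$)
$x{\left(169,-8 \right)} o = 169 \left(-8\right) \frac{37}{24} = \left(-1352\right) \frac{37}{24} = - \frac{6253}{3}$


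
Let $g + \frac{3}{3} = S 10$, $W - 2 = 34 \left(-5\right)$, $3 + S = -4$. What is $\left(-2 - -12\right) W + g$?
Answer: $-1751$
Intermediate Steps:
$S = -7$ ($S = -3 - 4 = -7$)
$W = -168$ ($W = 2 + 34 \left(-5\right) = 2 - 170 = -168$)
$g = -71$ ($g = -1 - 70 = -71$)
$\left(-2 - -12\right) W + g = \left(-2 - -12\right) \left(-168\right) - 71 = \left(-2 + 12\right) \left(-168\right) - 71 = 10 \left(-168\right) - 71 = -1680 - 71 = -1751$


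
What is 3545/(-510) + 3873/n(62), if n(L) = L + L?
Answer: 153565/6324 ≈ 24.283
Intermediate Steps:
n(L) = 2*L
3545/(-510) + 3873/n(62) = 3545/(-510) + 3873/((2*62)) = 3545*(-1/510) + 3873/124 = -709/102 + 3873*(1/124) = -709/102 + 3873/124 = 153565/6324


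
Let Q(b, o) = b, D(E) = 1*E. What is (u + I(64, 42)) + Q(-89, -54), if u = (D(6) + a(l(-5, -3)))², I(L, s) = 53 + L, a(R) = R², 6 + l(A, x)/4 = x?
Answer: 1695232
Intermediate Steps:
l(A, x) = -24 + 4*x
D(E) = E
u = 1695204 (u = (6 + (-24 + 4*(-3))²)² = (6 + (-24 - 12)²)² = (6 + (-36)²)² = (6 + 1296)² = 1302² = 1695204)
(u + I(64, 42)) + Q(-89, -54) = (1695204 + (53 + 64)) - 89 = (1695204 + 117) - 89 = 1695321 - 89 = 1695232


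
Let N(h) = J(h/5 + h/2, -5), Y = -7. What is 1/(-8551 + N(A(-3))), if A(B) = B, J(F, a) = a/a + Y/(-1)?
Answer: -1/8543 ≈ -0.00011705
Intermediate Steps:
J(F, a) = 8 (J(F, a) = a/a - 7/(-1) = 1 - 7*(-1) = 1 + 7 = 8)
N(h) = 8
1/(-8551 + N(A(-3))) = 1/(-8551 + 8) = 1/(-8543) = -1/8543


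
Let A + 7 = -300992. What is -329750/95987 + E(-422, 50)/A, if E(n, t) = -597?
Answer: -33065705337/9630663671 ≈ -3.4334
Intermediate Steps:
A = -300999 (A = -7 - 300992 = -300999)
-329750/95987 + E(-422, 50)/A = -329750/95987 - 597/(-300999) = -329750*1/95987 - 597*(-1/300999) = -329750/95987 + 199/100333 = -33065705337/9630663671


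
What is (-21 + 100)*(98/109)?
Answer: 7742/109 ≈ 71.027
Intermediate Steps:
(-21 + 100)*(98/109) = 79*(98*(1/109)) = 79*(98/109) = 7742/109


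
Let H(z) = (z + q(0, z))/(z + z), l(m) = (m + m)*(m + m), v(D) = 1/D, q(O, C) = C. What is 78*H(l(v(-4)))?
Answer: 78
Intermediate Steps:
l(m) = 4*m² (l(m) = (2*m)*(2*m) = 4*m²)
H(z) = 1 (H(z) = (z + z)/(z + z) = (2*z)/((2*z)) = (2*z)*(1/(2*z)) = 1)
78*H(l(v(-4))) = 78*1 = 78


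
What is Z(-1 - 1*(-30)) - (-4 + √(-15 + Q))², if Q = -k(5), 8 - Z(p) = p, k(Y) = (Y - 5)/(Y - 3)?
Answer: -22 + 8*I*√15 ≈ -22.0 + 30.984*I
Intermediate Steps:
k(Y) = (-5 + Y)/(-3 + Y)
Z(p) = 8 - p
Q = 0 (Q = -(-5 + 5)/(-3 + 5) = -0/2 = -1*0 = 0)
Z(-1 - 1*(-30)) - (-4 + √(-15 + Q))² = (8 - (-1 - 1*(-30))) - (-4 + √(-15 + 0))² = (8 - (-1 + 30)) - (-4 + √(-15))² = (8 - 1*29) - (-4 + I*√15)² = (8 - 29) - (-4 + I*√15)² = -21 - (-4 + I*√15)²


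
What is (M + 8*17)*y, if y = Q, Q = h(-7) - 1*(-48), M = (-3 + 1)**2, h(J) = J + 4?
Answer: 6300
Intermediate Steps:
h(J) = 4 + J
M = 4 (M = (-2)**2 = 4)
Q = 45 (Q = (4 - 7) - 1*(-48) = -3 + 48 = 45)
y = 45
(M + 8*17)*y = (4 + 8*17)*45 = (4 + 136)*45 = 140*45 = 6300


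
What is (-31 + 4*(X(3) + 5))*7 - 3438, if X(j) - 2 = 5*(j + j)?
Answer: -2619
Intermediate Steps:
X(j) = 2 + 10*j (X(j) = 2 + 5*(j + j) = 2 + 5*(2*j) = 2 + 10*j)
(-31 + 4*(X(3) + 5))*7 - 3438 = (-31 + 4*((2 + 10*3) + 5))*7 - 3438 = (-31 + 4*((2 + 30) + 5))*7 - 3438 = (-31 + 4*(32 + 5))*7 - 3438 = (-31 + 4*37)*7 - 3438 = (-31 + 148)*7 - 3438 = 117*7 - 3438 = 819 - 3438 = -2619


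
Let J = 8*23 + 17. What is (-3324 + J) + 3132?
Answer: 9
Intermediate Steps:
J = 201 (J = 184 + 17 = 201)
(-3324 + J) + 3132 = (-3324 + 201) + 3132 = -3123 + 3132 = 9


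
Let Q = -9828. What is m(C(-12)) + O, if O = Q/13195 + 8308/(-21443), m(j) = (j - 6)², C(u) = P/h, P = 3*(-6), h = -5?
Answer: 71943448/15546175 ≈ 4.6277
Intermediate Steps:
P = -18
C(u) = 18/5 (C(u) = -18/(-5) = -18*(-⅕) = 18/5)
m(j) = (-6 + j)²
O = -3520504/3109235 (O = -9828/13195 + 8308/(-21443) = -9828*1/13195 + 8308*(-1/21443) = -108/145 - 8308/21443 = -3520504/3109235 ≈ -1.1323)
m(C(-12)) + O = (-6 + 18/5)² - 3520504/3109235 = (-12/5)² - 3520504/3109235 = 144/25 - 3520504/3109235 = 71943448/15546175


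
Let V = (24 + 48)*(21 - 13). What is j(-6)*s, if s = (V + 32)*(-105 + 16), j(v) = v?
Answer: 324672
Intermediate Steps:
V = 576 (V = 72*8 = 576)
s = -54112 (s = (576 + 32)*(-105 + 16) = 608*(-89) = -54112)
j(-6)*s = -6*(-54112) = 324672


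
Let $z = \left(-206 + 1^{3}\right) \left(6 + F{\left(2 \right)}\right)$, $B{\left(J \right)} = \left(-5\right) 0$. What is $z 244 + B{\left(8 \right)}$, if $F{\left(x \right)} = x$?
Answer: $-400160$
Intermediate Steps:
$B{\left(J \right)} = 0$
$z = -1640$ ($z = \left(-206 + 1^{3}\right) \left(6 + 2\right) = \left(-206 + 1\right) 8 = \left(-205\right) 8 = -1640$)
$z 244 + B{\left(8 \right)} = \left(-1640\right) 244 + 0 = -400160 + 0 = -400160$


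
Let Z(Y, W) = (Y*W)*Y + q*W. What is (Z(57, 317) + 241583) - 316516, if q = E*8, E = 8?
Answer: 975288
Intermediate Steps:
q = 64 (q = 8*8 = 64)
Z(Y, W) = 64*W + W*Y**2 (Z(Y, W) = (Y*W)*Y + 64*W = (W*Y)*Y + 64*W = W*Y**2 + 64*W = 64*W + W*Y**2)
(Z(57, 317) + 241583) - 316516 = (317*(64 + 57**2) + 241583) - 316516 = (317*(64 + 3249) + 241583) - 316516 = (317*3313 + 241583) - 316516 = (1050221 + 241583) - 316516 = 1291804 - 316516 = 975288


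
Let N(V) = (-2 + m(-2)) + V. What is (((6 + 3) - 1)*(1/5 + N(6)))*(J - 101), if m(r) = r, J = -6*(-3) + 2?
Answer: -7128/5 ≈ -1425.6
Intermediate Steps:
J = 20 (J = 18 + 2 = 20)
N(V) = -4 + V (N(V) = (-2 - 2) + V = -4 + V)
(((6 + 3) - 1)*(1/5 + N(6)))*(J - 101) = (((6 + 3) - 1)*(1/5 + (-4 + 6)))*(20 - 101) = ((9 - 1)*(⅕ + 2))*(-81) = (8*(11/5))*(-81) = (88/5)*(-81) = -7128/5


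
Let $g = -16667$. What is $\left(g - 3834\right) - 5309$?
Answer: $-25810$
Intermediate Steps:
$\left(g - 3834\right) - 5309 = \left(-16667 - 3834\right) - 5309 = -20501 - 5309 = -25810$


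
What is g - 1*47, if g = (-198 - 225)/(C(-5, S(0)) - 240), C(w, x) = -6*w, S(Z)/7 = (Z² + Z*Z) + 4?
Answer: -3149/70 ≈ -44.986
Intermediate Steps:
S(Z) = 28 + 14*Z² (S(Z) = 7*((Z² + Z*Z) + 4) = 7*((Z² + Z²) + 4) = 7*(2*Z² + 4) = 7*(4 + 2*Z²) = 28 + 14*Z²)
g = 141/70 (g = (-198 - 225)/(-6*(-5) - 240) = -423/(30 - 240) = -423/(-210) = -423*(-1/210) = 141/70 ≈ 2.0143)
g - 1*47 = 141/70 - 1*47 = 141/70 - 47 = -3149/70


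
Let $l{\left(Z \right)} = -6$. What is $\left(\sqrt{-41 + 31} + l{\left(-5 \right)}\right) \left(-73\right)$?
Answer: $438 - 73 i \sqrt{10} \approx 438.0 - 230.85 i$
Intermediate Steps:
$\left(\sqrt{-41 + 31} + l{\left(-5 \right)}\right) \left(-73\right) = \left(\sqrt{-41 + 31} - 6\right) \left(-73\right) = \left(\sqrt{-10} - 6\right) \left(-73\right) = \left(i \sqrt{10} - 6\right) \left(-73\right) = \left(-6 + i \sqrt{10}\right) \left(-73\right) = 438 - 73 i \sqrt{10}$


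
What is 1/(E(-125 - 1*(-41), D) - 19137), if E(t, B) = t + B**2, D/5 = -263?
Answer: 1/1710004 ≈ 5.8479e-7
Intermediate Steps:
D = -1315 (D = 5*(-263) = -1315)
1/(E(-125 - 1*(-41), D) - 19137) = 1/(((-125 - 1*(-41)) + (-1315)**2) - 19137) = 1/(((-125 + 41) + 1729225) - 19137) = 1/((-84 + 1729225) - 19137) = 1/(1729141 - 19137) = 1/1710004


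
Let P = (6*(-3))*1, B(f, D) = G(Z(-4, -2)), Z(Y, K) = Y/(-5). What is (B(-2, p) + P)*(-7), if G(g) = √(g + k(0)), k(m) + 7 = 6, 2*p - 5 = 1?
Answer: 126 - 7*I*√5/5 ≈ 126.0 - 3.1305*I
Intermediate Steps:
p = 3 (p = 5/2 + (½)*1 = 5/2 + ½ = 3)
k(m) = -1 (k(m) = -7 + 6 = -1)
Z(Y, K) = -Y/5 (Z(Y, K) = Y*(-⅕) = -Y/5)
G(g) = √(-1 + g) (G(g) = √(g - 1) = √(-1 + g))
B(f, D) = I*√5/5 (B(f, D) = √(-1 - ⅕*(-4)) = √(-1 + ⅘) = √(-⅕) = I*√5/5)
P = -18 (P = -18*1 = -18)
(B(-2, p) + P)*(-7) = (I*√5/5 - 18)*(-7) = (-18 + I*√5/5)*(-7) = 126 - 7*I*√5/5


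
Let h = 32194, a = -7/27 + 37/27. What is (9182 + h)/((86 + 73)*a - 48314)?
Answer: -31032/36103 ≈ -0.85954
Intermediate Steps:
a = 10/9 (a = -7*1/27 + 37*(1/27) = -7/27 + 37/27 = 10/9 ≈ 1.1111)
(9182 + h)/((86 + 73)*a - 48314) = (9182 + 32194)/((86 + 73)*(10/9) - 48314) = 41376/(159*(10/9) - 48314) = 41376/(530/3 - 48314) = 41376/(-144412/3) = 41376*(-3/144412) = -31032/36103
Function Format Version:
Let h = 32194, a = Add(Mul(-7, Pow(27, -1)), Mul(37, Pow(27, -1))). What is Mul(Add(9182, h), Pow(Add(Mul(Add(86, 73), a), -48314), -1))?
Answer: Rational(-31032, 36103) ≈ -0.85954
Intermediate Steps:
a = Rational(10, 9) (a = Add(Mul(-7, Rational(1, 27)), Mul(37, Rational(1, 27))) = Add(Rational(-7, 27), Rational(37, 27)) = Rational(10, 9) ≈ 1.1111)
Mul(Add(9182, h), Pow(Add(Mul(Add(86, 73), a), -48314), -1)) = Mul(Add(9182, 32194), Pow(Add(Mul(Add(86, 73), Rational(10, 9)), -48314), -1)) = Mul(41376, Pow(Add(Mul(159, Rational(10, 9)), -48314), -1)) = Mul(41376, Pow(Add(Rational(530, 3), -48314), -1)) = Mul(41376, Pow(Rational(-144412, 3), -1)) = Mul(41376, Rational(-3, 144412)) = Rational(-31032, 36103)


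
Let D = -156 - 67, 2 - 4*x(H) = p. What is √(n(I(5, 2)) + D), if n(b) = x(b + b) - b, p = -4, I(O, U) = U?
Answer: I*√894/2 ≈ 14.95*I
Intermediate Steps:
x(H) = 3/2 (x(H) = ½ - ¼*(-4) = ½ + 1 = 3/2)
n(b) = 3/2 - b
D = -223
√(n(I(5, 2)) + D) = √((3/2 - 1*2) - 223) = √((3/2 - 2) - 223) = √(-½ - 223) = √(-447/2) = I*√894/2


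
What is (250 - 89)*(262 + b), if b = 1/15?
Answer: 632891/15 ≈ 42193.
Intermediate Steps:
b = 1/15 ≈ 0.066667
(250 - 89)*(262 + b) = (250 - 89)*(262 + 1/15) = 161*(3931/15) = 632891/15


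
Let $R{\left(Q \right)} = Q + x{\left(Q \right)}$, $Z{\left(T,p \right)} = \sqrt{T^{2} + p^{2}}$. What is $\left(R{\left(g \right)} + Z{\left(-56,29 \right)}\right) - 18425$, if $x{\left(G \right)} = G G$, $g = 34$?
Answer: $-17235 + \sqrt{3977} \approx -17172.0$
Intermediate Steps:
$x{\left(G \right)} = G^{2}$
$R{\left(Q \right)} = Q + Q^{2}$
$\left(R{\left(g \right)} + Z{\left(-56,29 \right)}\right) - 18425 = \left(34 \left(1 + 34\right) + \sqrt{\left(-56\right)^{2} + 29^{2}}\right) - 18425 = \left(34 \cdot 35 + \sqrt{3136 + 841}\right) - 18425 = \left(1190 + \sqrt{3977}\right) - 18425 = -17235 + \sqrt{3977}$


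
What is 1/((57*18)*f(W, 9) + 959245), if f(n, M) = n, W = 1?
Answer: 1/960271 ≈ 1.0414e-6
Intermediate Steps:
1/((57*18)*f(W, 9) + 959245) = 1/((57*18)*1 + 959245) = 1/(1026*1 + 959245) = 1/(1026 + 959245) = 1/960271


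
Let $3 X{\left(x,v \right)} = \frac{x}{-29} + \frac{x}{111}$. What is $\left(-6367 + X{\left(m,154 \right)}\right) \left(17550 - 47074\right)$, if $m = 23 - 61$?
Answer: $\frac{1815224180572}{9657} \approx 1.8797 \cdot 10^{8}$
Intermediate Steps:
$m = -38$ ($m = 23 - 61 = -38$)
$X{\left(x,v \right)} = - \frac{82 x}{9657}$ ($X{\left(x,v \right)} = \frac{\frac{x}{-29} + \frac{x}{111}}{3} = \frac{x \left(- \frac{1}{29}\right) + x \frac{1}{111}}{3} = \frac{- \frac{x}{29} + \frac{x}{111}}{3} = \frac{\left(- \frac{82}{3219}\right) x}{3} = - \frac{82 x}{9657}$)
$\left(-6367 + X{\left(m,154 \right)}\right) \left(17550 - 47074\right) = \left(-6367 - - \frac{3116}{9657}\right) \left(17550 - 47074\right) = \left(-6367 + \frac{3116}{9657}\right) \left(-29524\right) = \left(- \frac{61483003}{9657}\right) \left(-29524\right) = \frac{1815224180572}{9657}$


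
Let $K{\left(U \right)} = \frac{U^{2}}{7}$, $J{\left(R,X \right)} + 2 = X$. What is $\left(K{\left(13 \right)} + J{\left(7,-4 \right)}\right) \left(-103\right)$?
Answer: $- \frac{13081}{7} \approx -1868.7$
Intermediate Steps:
$J{\left(R,X \right)} = -2 + X$
$K{\left(U \right)} = \frac{U^{2}}{7}$ ($K{\left(U \right)} = U^{2} \cdot \frac{1}{7} = \frac{U^{2}}{7}$)
$\left(K{\left(13 \right)} + J{\left(7,-4 \right)}\right) \left(-103\right) = \left(\frac{13^{2}}{7} - 6\right) \left(-103\right) = \left(\frac{1}{7} \cdot 169 - 6\right) \left(-103\right) = \left(\frac{169}{7} - 6\right) \left(-103\right) = \frac{127}{7} \left(-103\right) = - \frac{13081}{7}$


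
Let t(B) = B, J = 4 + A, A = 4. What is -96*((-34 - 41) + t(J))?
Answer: 6432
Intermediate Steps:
J = 8 (J = 4 + 4 = 8)
-96*((-34 - 41) + t(J)) = -96*((-34 - 41) + 8) = -96*(-75 + 8) = -96*(-67) = 6432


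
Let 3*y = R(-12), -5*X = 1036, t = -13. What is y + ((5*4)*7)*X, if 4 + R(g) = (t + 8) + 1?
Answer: -87032/3 ≈ -29011.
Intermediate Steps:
R(g) = -8 (R(g) = -4 + ((-13 + 8) + 1) = -4 + (-5 + 1) = -4 - 4 = -8)
X = -1036/5 (X = -1/5*1036 = -1036/5 ≈ -207.20)
y = -8/3 (y = (1/3)*(-8) = -8/3 ≈ -2.6667)
y + ((5*4)*7)*X = -8/3 + ((5*4)*7)*(-1036/5) = -8/3 + (20*7)*(-1036/5) = -8/3 + 140*(-1036/5) = -8/3 - 29008 = -87032/3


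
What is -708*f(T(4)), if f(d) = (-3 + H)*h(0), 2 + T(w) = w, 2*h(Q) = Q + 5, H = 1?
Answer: 3540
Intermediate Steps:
h(Q) = 5/2 + Q/2 (h(Q) = (Q + 5)/2 = (5 + Q)/2 = 5/2 + Q/2)
T(w) = -2 + w
f(d) = -5 (f(d) = (-3 + 1)*(5/2 + (½)*0) = -2*(5/2 + 0) = -2*5/2 = -5)
-708*f(T(4)) = -708*(-5) = 3540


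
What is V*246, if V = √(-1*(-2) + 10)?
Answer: 492*√3 ≈ 852.17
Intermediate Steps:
V = 2*√3 (V = √(2 + 10) = √12 = 2*√3 ≈ 3.4641)
V*246 = (2*√3)*246 = 492*√3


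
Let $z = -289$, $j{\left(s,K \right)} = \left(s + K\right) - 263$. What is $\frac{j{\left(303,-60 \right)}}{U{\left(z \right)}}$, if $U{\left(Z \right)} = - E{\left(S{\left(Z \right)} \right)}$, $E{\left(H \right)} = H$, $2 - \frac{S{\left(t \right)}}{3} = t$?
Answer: $\frac{20}{873} \approx 0.02291$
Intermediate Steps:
$j{\left(s,K \right)} = -263 + K + s$ ($j{\left(s,K \right)} = \left(K + s\right) - 263 = -263 + K + s$)
$S{\left(t \right)} = 6 - 3 t$
$U{\left(Z \right)} = -6 + 3 Z$ ($U{\left(Z \right)} = - (6 - 3 Z) = -6 + 3 Z$)
$\frac{j{\left(303,-60 \right)}}{U{\left(z \right)}} = \frac{-263 - 60 + 303}{-6 + 3 \left(-289\right)} = - \frac{20}{-6 - 867} = - \frac{20}{-873} = \left(-20\right) \left(- \frac{1}{873}\right) = \frac{20}{873}$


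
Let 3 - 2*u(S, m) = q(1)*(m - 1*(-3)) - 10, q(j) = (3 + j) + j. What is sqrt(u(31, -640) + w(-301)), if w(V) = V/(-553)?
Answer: 2*sqrt(2495689)/79 ≈ 39.994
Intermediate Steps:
q(j) = 3 + 2*j
w(V) = -V/553 (w(V) = V*(-1/553) = -V/553)
u(S, m) = -1 - 5*m/2 (u(S, m) = 3/2 - ((3 + 2*1)*(m - 1*(-3)) - 10)/2 = 3/2 - ((3 + 2)*(m + 3) - 10)/2 = 3/2 - (5*(3 + m) - 10)/2 = 3/2 - ((15 + 5*m) - 10)/2 = 3/2 - (5 + 5*m)/2 = 3/2 + (-5/2 - 5*m/2) = -1 - 5*m/2)
sqrt(u(31, -640) + w(-301)) = sqrt((-1 - 5/2*(-640)) - 1/553*(-301)) = sqrt((-1 + 1600) + 43/79) = sqrt(1599 + 43/79) = sqrt(126364/79) = 2*sqrt(2495689)/79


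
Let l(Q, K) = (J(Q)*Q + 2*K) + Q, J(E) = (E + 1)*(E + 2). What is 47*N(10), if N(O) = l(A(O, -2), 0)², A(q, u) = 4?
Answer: 722672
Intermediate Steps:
J(E) = (1 + E)*(2 + E)
l(Q, K) = Q + 2*K + Q*(2 + Q² + 3*Q) (l(Q, K) = ((2 + Q² + 3*Q)*Q + 2*K) + Q = (Q*(2 + Q² + 3*Q) + 2*K) + Q = (2*K + Q*(2 + Q² + 3*Q)) + Q = Q + 2*K + Q*(2 + Q² + 3*Q))
N(O) = 15376 (N(O) = (4 + 2*0 + 4*(2 + 4² + 3*4))² = (4 + 0 + 4*(2 + 16 + 12))² = (4 + 0 + 4*30)² = (4 + 0 + 120)² = 124² = 15376)
47*N(10) = 47*15376 = 722672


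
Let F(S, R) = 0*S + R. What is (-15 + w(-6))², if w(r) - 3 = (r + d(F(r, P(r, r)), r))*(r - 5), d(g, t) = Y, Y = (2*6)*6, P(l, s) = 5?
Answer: 544644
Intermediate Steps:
F(S, R) = R (F(S, R) = 0 + R = R)
Y = 72 (Y = 12*6 = 72)
d(g, t) = 72
w(r) = 3 + (-5 + r)*(72 + r) (w(r) = 3 + (r + 72)*(r - 5) = 3 + (72 + r)*(-5 + r) = 3 + (-5 + r)*(72 + r))
(-15 + w(-6))² = (-15 + (-357 + (-6)² + 67*(-6)))² = (-15 + (-357 + 36 - 402))² = (-15 - 723)² = (-738)² = 544644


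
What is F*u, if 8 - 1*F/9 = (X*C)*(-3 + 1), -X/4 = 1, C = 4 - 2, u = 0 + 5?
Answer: -360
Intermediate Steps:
u = 5
C = 2
X = -4 (X = -4*1 = -4)
F = -72 (F = 72 - 9*(-4*2)*(-3 + 1) = 72 - (-72)*(-2) = 72 - 9*16 = 72 - 144 = -72)
F*u = -72*5 = -360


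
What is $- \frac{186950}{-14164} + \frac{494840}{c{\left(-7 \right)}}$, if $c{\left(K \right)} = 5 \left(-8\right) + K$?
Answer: $- \frac{3500063555}{332854} \approx -10515.0$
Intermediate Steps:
$c{\left(K \right)} = -40 + K$
$- \frac{186950}{-14164} + \frac{494840}{c{\left(-7 \right)}} = - \frac{186950}{-14164} + \frac{494840}{-40 - 7} = \left(-186950\right) \left(- \frac{1}{14164}\right) + \frac{494840}{-47} = \frac{93475}{7082} + 494840 \left(- \frac{1}{47}\right) = \frac{93475}{7082} - \frac{494840}{47} = - \frac{3500063555}{332854}$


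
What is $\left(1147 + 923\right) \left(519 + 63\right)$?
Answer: $1204740$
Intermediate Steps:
$\left(1147 + 923\right) \left(519 + 63\right) = 2070 \cdot 582 = 1204740$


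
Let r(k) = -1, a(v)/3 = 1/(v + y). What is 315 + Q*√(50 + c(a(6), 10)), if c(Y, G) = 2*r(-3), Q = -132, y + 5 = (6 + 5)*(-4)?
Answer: 315 - 528*√3 ≈ -599.52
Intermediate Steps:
y = -49 (y = -5 + (6 + 5)*(-4) = -5 + 11*(-4) = -5 - 44 = -49)
a(v) = 3/(-49 + v) (a(v) = 3/(v - 49) = 3/(-49 + v))
c(Y, G) = -2 (c(Y, G) = 2*(-1) = -2)
315 + Q*√(50 + c(a(6), 10)) = 315 - 132*√(50 - 2) = 315 - 528*√3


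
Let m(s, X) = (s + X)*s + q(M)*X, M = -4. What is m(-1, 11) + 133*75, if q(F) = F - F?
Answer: 9965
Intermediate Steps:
q(F) = 0
m(s, X) = s*(X + s) (m(s, X) = (s + X)*s + 0*X = (X + s)*s + 0 = s*(X + s) + 0 = s*(X + s))
m(-1, 11) + 133*75 = -(11 - 1) + 133*75 = -1*10 + 9975 = -10 + 9975 = 9965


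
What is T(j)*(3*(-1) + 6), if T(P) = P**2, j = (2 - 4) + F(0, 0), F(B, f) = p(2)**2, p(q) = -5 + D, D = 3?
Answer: 12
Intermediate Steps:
p(q) = -2 (p(q) = -5 + 3 = -2)
F(B, f) = 4 (F(B, f) = (-2)**2 = 4)
j = 2 (j = (2 - 4) + 4 = -2 + 4 = 2)
T(j)*(3*(-1) + 6) = 2**2*(3*(-1) + 6) = 4*(-3 + 6) = 4*3 = 12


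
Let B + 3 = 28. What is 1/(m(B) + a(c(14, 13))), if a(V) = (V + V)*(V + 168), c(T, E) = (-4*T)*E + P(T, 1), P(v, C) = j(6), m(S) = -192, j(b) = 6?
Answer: 1/799784 ≈ 1.2503e-6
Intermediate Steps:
B = 25 (B = -3 + 28 = 25)
P(v, C) = 6
c(T, E) = 6 - 4*E*T (c(T, E) = (-4*T)*E + 6 = -4*E*T + 6 = 6 - 4*E*T)
a(V) = 2*V*(168 + V) (a(V) = (2*V)*(168 + V) = 2*V*(168 + V))
1/(m(B) + a(c(14, 13))) = 1/(-192 + 2*(6 - 4*13*14)*(168 + (6 - 4*13*14))) = 1/(-192 + 2*(6 - 728)*(168 + (6 - 728))) = 1/(-192 + 2*(-722)*(168 - 722)) = 1/(-192 + 2*(-722)*(-554)) = 1/(-192 + 799976) = 1/799784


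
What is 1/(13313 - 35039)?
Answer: -1/21726 ≈ -4.6028e-5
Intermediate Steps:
1/(13313 - 35039) = 1/(-21726) = -1/21726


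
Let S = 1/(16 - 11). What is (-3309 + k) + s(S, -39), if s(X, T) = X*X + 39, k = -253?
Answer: -88074/25 ≈ -3523.0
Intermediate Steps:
S = ⅕ (S = 1/5 = ⅕ ≈ 0.20000)
s(X, T) = 39 + X² (s(X, T) = X² + 39 = 39 + X²)
(-3309 + k) + s(S, -39) = (-3309 - 253) + (39 + (⅕)²) = -3562 + (39 + 1/25) = -3562 + 976/25 = -88074/25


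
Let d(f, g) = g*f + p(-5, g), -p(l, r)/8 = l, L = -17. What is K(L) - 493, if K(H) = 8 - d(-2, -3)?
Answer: -531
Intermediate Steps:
p(l, r) = -8*l
d(f, g) = 40 + f*g (d(f, g) = g*f - 8*(-5) = f*g + 40 = 40 + f*g)
K(H) = -38 (K(H) = 8 - (40 - 2*(-3)) = 8 - (40 + 6) = 8 - 1*46 = 8 - 46 = -38)
K(L) - 493 = -38 - 493 = -531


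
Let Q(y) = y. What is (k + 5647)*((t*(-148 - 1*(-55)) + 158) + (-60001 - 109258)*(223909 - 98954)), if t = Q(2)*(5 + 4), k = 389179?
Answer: -8350475086879186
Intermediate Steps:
t = 18 (t = 2*(5 + 4) = 2*9 = 18)
(k + 5647)*((t*(-148 - 1*(-55)) + 158) + (-60001 - 109258)*(223909 - 98954)) = (389179 + 5647)*((18*(-148 - 1*(-55)) + 158) + (-60001 - 109258)*(223909 - 98954)) = 394826*((18*(-148 + 55) + 158) - 169259*124955) = 394826*((18*(-93) + 158) - 21149758345) = 394826*((-1674 + 158) - 21149758345) = 394826*(-1516 - 21149758345) = 394826*(-21149759861) = -8350475086879186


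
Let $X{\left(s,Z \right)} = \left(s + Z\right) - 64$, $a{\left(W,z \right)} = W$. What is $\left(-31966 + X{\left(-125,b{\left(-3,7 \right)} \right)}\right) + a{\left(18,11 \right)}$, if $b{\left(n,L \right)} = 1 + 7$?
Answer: $-32129$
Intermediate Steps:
$b{\left(n,L \right)} = 8$
$X{\left(s,Z \right)} = -64 + Z + s$ ($X{\left(s,Z \right)} = \left(Z + s\right) - 64 = -64 + Z + s$)
$\left(-31966 + X{\left(-125,b{\left(-3,7 \right)} \right)}\right) + a{\left(18,11 \right)} = \left(-31966 - 181\right) + 18 = -32147 + 18 = -32129$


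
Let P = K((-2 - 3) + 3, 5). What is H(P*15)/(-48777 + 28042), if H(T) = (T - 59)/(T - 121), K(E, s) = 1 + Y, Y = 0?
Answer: -2/99905 ≈ -2.0019e-5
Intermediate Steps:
K(E, s) = 1 (K(E, s) = 1 + 0 = 1)
P = 1
H(T) = (-59 + T)/(-121 + T)
H(P*15)/(-48777 + 28042) = ((-59 + 1*15)/(-121 + 1*15))/(-48777 + 28042) = ((-59 + 15)/(-121 + 15))/(-20735) = (-44/(-106))*(-1/20735) = -1/106*(-44)*(-1/20735) = (22/53)*(-1/20735) = -2/99905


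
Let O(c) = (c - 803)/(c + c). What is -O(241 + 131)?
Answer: 431/744 ≈ 0.57930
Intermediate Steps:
O(c) = (-803 + c)/(2*c) (O(c) = (-803 + c)/((2*c)) = (-803 + c)*(1/(2*c)) = (-803 + c)/(2*c))
-O(241 + 131) = -(-803 + (241 + 131))/(2*(241 + 131)) = -(-803 + 372)/(2*372) = -(-431)/(2*372) = -1*(-431/744) = 431/744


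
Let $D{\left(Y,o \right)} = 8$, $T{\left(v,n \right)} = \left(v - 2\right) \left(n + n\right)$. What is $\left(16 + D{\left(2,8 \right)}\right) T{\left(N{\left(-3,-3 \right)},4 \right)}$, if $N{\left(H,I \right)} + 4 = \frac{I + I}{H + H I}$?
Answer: $-1344$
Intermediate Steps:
$N{\left(H,I \right)} = -4 + \frac{2 I}{H + H I}$ ($N{\left(H,I \right)} = -4 + \frac{I + I}{H + H I} = -4 + \frac{2 I}{H + H I}$)
$T{\left(v,n \right)} = 2 n \left(-2 + v\right)$ ($T{\left(v,n \right)} = \left(-2 + v\right) 2 n = 2 n \left(-2 + v\right)$)
$\left(16 + D{\left(2,8 \right)}\right) T{\left(N{\left(-3,-3 \right)},4 \right)} = \left(16 + 8\right) 2 \cdot 4 \left(-2 + \frac{2 \left(-3 - -6 - \left(-6\right) \left(-3\right)\right)}{\left(-3\right) \left(1 - 3\right)}\right) = 24 \cdot 2 \cdot 4 \left(-2 + 2 \left(- \frac{1}{3}\right) \frac{1}{-2} \left(-3 + 6 - 18\right)\right) = 24 \cdot 2 \cdot 4 \left(-2 + 2 \left(- \frac{1}{3}\right) \left(- \frac{1}{2}\right) \left(-15\right)\right) = 24 \cdot 2 \cdot 4 \left(-2 - 5\right) = 24 \cdot 2 \cdot 4 \left(-7\right) = 24 \left(-56\right) = -1344$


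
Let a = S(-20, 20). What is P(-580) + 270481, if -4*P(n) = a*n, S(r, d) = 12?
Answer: 272221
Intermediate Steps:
a = 12
P(n) = -3*n
P(-580) + 270481 = -3*(-580) + 270481 = 1740 + 270481 = 272221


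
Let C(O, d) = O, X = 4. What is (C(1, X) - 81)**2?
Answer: 6400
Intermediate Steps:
(C(1, X) - 81)**2 = (1 - 81)**2 = (-80)**2 = 6400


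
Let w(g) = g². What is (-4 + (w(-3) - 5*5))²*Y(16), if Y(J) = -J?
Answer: -6400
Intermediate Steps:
(-4 + (w(-3) - 5*5))²*Y(16) = (-4 + ((-3)² - 5*5))²*(-1*16) = (-4 + (9 - 25))²*(-16) = (-4 - 16)²*(-16) = (-20)²*(-16) = 400*(-16) = -6400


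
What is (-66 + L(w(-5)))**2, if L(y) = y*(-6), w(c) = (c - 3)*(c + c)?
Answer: 298116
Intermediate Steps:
w(c) = 2*c*(-3 + c) (w(c) = (-3 + c)*(2*c) = 2*c*(-3 + c))
L(y) = -6*y
(-66 + L(w(-5)))**2 = (-66 - 12*(-5)*(-3 - 5))**2 = (-66 - 12*(-5)*(-8))**2 = (-66 - 6*80)**2 = (-66 - 480)**2 = (-546)**2 = 298116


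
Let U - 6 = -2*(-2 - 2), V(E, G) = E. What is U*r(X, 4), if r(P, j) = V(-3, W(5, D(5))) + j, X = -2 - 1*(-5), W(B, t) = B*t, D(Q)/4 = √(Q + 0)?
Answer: 14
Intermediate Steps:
D(Q) = 4*√Q (D(Q) = 4*√(Q + 0) = 4*√Q)
X = 3 (X = -2 + 5 = 3)
r(P, j) = -3 + j
U = 14 (U = 6 - 2*(-2 - 2) = 6 - 2*(-4) = 6 + 8 = 14)
U*r(X, 4) = 14*(-3 + 4) = 14*1 = 14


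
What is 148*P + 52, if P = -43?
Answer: -6312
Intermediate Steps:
148*P + 52 = 148*(-43) + 52 = -6364 + 52 = -6312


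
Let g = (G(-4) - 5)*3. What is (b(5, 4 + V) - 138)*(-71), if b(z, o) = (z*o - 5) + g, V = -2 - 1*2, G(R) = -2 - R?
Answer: 10792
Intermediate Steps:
V = -4 (V = -2 - 2 = -4)
g = -9 (g = ((-2 - 1*(-4)) - 5)*3 = ((-2 + 4) - 5)*3 = (2 - 5)*3 = -3*3 = -9)
b(z, o) = -14 + o*z (b(z, o) = (z*o - 5) - 9 = (o*z - 5) - 9 = (-5 + o*z) - 9 = -14 + o*z)
(b(5, 4 + V) - 138)*(-71) = ((-14 + (4 - 4)*5) - 138)*(-71) = ((-14 + 0*5) - 138)*(-71) = ((-14 + 0) - 138)*(-71) = (-14 - 138)*(-71) = -152*(-71) = 10792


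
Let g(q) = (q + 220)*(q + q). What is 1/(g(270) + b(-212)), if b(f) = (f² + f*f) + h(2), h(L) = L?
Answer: 1/354490 ≈ 2.8210e-6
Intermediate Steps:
g(q) = 2*q*(220 + q) (g(q) = (220 + q)*(2*q) = 2*q*(220 + q))
b(f) = 2 + 2*f² (b(f) = (f² + f*f) + 2 = (f² + f²) + 2 = 2*f² + 2 = 2 + 2*f²)
1/(g(270) + b(-212)) = 1/(2*270*(220 + 270) + (2 + 2*(-212)²)) = 1/(2*270*490 + (2 + 2*44944)) = 1/(264600 + (2 + 89888)) = 1/(264600 + 89890) = 1/354490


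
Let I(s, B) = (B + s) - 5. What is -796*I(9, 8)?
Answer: -9552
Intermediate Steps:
I(s, B) = -5 + B + s
-796*I(9, 8) = -796*(-5 + 8 + 9) = -796*12 = -9552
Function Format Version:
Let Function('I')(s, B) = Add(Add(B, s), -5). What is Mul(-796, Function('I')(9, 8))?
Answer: -9552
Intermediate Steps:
Function('I')(s, B) = Add(-5, B, s)
Mul(-796, Function('I')(9, 8)) = Mul(-796, Add(-5, 8, 9)) = Mul(-796, 12) = -9552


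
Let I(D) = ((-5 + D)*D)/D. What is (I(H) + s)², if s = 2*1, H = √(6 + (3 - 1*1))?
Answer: 17 - 12*√2 ≈ 0.029437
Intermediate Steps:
H = 2*√2 (H = √(6 + (3 - 1)) = √(6 + 2) = √8 = 2*√2 ≈ 2.8284)
s = 2
I(D) = -5 + D (I(D) = (D*(-5 + D))/D = -5 + D)
(I(H) + s)² = ((-5 + 2*√2) + 2)² = (-3 + 2*√2)²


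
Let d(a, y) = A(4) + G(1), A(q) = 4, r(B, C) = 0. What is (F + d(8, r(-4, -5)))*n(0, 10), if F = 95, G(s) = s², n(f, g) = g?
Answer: 1000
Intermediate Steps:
d(a, y) = 5 (d(a, y) = 4 + 1² = 4 + 1 = 5)
(F + d(8, r(-4, -5)))*n(0, 10) = (95 + 5)*10 = 100*10 = 1000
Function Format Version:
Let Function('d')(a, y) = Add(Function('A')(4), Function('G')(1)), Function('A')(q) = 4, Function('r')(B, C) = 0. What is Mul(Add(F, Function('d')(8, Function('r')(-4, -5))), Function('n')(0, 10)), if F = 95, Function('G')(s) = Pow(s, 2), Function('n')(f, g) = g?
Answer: 1000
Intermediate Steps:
Function('d')(a, y) = 5 (Function('d')(a, y) = Add(4, Pow(1, 2)) = Add(4, 1) = 5)
Mul(Add(F, Function('d')(8, Function('r')(-4, -5))), Function('n')(0, 10)) = Mul(Add(95, 5), 10) = Mul(100, 10) = 1000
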